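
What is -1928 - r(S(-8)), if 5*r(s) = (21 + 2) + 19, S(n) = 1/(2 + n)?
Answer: -9682/5 ≈ -1936.4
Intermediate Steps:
r(s) = 42/5 (r(s) = ((21 + 2) + 19)/5 = (23 + 19)/5 = (1/5)*42 = 42/5)
-1928 - r(S(-8)) = -1928 - 1*42/5 = -1928 - 42/5 = -9682/5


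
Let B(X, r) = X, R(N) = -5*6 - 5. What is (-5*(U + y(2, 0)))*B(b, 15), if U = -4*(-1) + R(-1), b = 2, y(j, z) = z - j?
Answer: 330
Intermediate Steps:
R(N) = -35 (R(N) = -30 - 5 = -35)
U = -31 (U = -4*(-1) - 35 = 4 - 35 = -31)
(-5*(U + y(2, 0)))*B(b, 15) = -5*(-31 + (0 - 1*2))*2 = -5*(-31 + (0 - 2))*2 = -5*(-31 - 2)*2 = -5*(-33)*2 = 165*2 = 330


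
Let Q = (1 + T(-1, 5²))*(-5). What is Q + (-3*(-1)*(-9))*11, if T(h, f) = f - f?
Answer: -302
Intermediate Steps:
T(h, f) = 0
Q = -5 (Q = (1 + 0)*(-5) = 1*(-5) = -5)
Q + (-3*(-1)*(-9))*11 = -5 + (-3*(-1)*(-9))*11 = -5 + (3*(-9))*11 = -5 - 27*11 = -5 - 297 = -302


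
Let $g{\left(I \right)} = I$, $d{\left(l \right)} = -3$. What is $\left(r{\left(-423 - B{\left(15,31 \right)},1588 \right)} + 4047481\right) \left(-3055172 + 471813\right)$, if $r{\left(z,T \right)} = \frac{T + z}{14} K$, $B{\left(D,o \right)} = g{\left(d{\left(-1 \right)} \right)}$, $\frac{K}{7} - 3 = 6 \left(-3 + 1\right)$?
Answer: $-10442518333775$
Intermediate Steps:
$K = -63$ ($K = 21 + 7 \cdot 6 \left(-3 + 1\right) = 21 + 7 \cdot 6 \left(-2\right) = 21 + 7 \left(-12\right) = 21 - 84 = -63$)
$B{\left(D,o \right)} = -3$
$r{\left(z,T \right)} = - \frac{9 T}{2} - \frac{9 z}{2}$ ($r{\left(z,T \right)} = \frac{T + z}{14} \left(-63\right) = \left(T + z\right) \frac{1}{14} \left(-63\right) = \left(\frac{T}{14} + \frac{z}{14}\right) \left(-63\right) = - \frac{9 T}{2} - \frac{9 z}{2}$)
$\left(r{\left(-423 - B{\left(15,31 \right)},1588 \right)} + 4047481\right) \left(-3055172 + 471813\right) = \left(\left(\left(- \frac{9}{2}\right) 1588 - \frac{9 \left(-423 - -3\right)}{2}\right) + 4047481\right) \left(-3055172 + 471813\right) = \left(\left(-7146 - \frac{9 \left(-423 + 3\right)}{2}\right) + 4047481\right) \left(-2583359\right) = \left(\left(-7146 - -1890\right) + 4047481\right) \left(-2583359\right) = \left(\left(-7146 + 1890\right) + 4047481\right) \left(-2583359\right) = \left(-5256 + 4047481\right) \left(-2583359\right) = 4042225 \left(-2583359\right) = -10442518333775$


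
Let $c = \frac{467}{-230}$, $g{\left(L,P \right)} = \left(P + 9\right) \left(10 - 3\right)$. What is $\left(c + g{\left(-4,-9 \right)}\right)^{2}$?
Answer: $\frac{218089}{52900} \approx 4.1227$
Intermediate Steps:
$g{\left(L,P \right)} = 63 + 7 P$ ($g{\left(L,P \right)} = \left(9 + P\right) 7 = 63 + 7 P$)
$c = - \frac{467}{230}$ ($c = 467 \left(- \frac{1}{230}\right) = - \frac{467}{230} \approx -2.0304$)
$\left(c + g{\left(-4,-9 \right)}\right)^{2} = \left(- \frac{467}{230} + \left(63 + 7 \left(-9\right)\right)\right)^{2} = \left(- \frac{467}{230} + \left(63 - 63\right)\right)^{2} = \left(- \frac{467}{230} + 0\right)^{2} = \left(- \frac{467}{230}\right)^{2} = \frac{218089}{52900}$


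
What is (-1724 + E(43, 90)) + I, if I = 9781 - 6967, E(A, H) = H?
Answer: 1180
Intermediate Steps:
I = 2814
(-1724 + E(43, 90)) + I = (-1724 + 90) + 2814 = -1634 + 2814 = 1180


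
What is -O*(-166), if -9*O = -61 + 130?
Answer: -3818/3 ≈ -1272.7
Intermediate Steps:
O = -23/3 (O = -(-61 + 130)/9 = -⅑*69 = -23/3 ≈ -7.6667)
-O*(-166) = -(-23)*(-166)/3 = -1*3818/3 = -3818/3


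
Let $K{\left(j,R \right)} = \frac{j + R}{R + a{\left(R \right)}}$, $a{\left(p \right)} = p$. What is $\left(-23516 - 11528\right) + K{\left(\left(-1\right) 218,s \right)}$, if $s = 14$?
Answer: $- \frac{245359}{7} \approx -35051.0$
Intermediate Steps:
$K{\left(j,R \right)} = \frac{R + j}{2 R}$ ($K{\left(j,R \right)} = \frac{j + R}{R + R} = \frac{R + j}{2 R}$)
$\left(-23516 - 11528\right) + K{\left(\left(-1\right) 218,s \right)} = \left(-23516 - 11528\right) + \frac{14 - 218}{2 \cdot 14} = -35044 + \frac{1}{2} \cdot \frac{1}{14} \left(14 - 218\right) = -35044 + \frac{1}{2} \cdot \frac{1}{14} \left(-204\right) = -35044 - \frac{51}{7} = - \frac{245359}{7}$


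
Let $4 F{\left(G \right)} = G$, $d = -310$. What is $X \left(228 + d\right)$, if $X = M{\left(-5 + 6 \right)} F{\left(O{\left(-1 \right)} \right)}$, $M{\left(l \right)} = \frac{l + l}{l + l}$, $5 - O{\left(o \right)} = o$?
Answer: $-123$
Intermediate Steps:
$O{\left(o \right)} = 5 - o$
$M{\left(l \right)} = 1$ ($M{\left(l \right)} = \frac{2 l}{2 l} = 2 l \frac{1}{2 l} = 1$)
$F{\left(G \right)} = \frac{G}{4}$
$X = \frac{3}{2}$ ($X = 1 \frac{5 - -1}{4} = 1 \frac{5 + 1}{4} = 1 \cdot \frac{1}{4} \cdot 6 = 1 \cdot \frac{3}{2} = \frac{3}{2} \approx 1.5$)
$X \left(228 + d\right) = \frac{3 \left(228 - 310\right)}{2} = \frac{3}{2} \left(-82\right) = -123$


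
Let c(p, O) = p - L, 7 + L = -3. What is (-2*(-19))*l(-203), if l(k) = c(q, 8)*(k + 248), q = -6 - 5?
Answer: -1710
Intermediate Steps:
L = -10 (L = -7 - 3 = -10)
q = -11
c(p, O) = 10 + p (c(p, O) = p - 1*(-10) = p + 10 = 10 + p)
l(k) = -248 - k (l(k) = (10 - 11)*(k + 248) = -(248 + k) = -248 - k)
(-2*(-19))*l(-203) = (-2*(-19))*(-248 - 1*(-203)) = 38*(-248 + 203) = 38*(-45) = -1710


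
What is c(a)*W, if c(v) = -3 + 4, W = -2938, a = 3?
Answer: -2938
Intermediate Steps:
c(v) = 1
c(a)*W = 1*(-2938) = -2938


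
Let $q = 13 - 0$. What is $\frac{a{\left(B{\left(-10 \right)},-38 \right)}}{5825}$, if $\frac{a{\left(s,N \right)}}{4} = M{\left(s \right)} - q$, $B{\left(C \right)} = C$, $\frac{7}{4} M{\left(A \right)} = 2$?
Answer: $- \frac{332}{40775} \approx -0.0081422$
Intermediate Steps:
$M{\left(A \right)} = \frac{8}{7}$ ($M{\left(A \right)} = \frac{4}{7} \cdot 2 = \frac{8}{7}$)
$q = 13$ ($q = 13 + 0 = 13$)
$a{\left(s,N \right)} = - \frac{332}{7}$ ($a{\left(s,N \right)} = 4 \left(\frac{8}{7} - 13\right) = 4 \left(- \frac{83}{7}\right) = - \frac{332}{7}$)
$\frac{a{\left(B{\left(-10 \right)},-38 \right)}}{5825} = - \frac{332}{7 \cdot 5825} = \left(- \frac{332}{7}\right) \frac{1}{5825} = - \frac{332}{40775}$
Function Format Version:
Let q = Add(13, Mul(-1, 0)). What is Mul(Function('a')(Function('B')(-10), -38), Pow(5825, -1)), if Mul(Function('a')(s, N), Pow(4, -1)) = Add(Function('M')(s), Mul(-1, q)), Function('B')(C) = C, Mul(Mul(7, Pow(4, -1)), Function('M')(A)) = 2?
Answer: Rational(-332, 40775) ≈ -0.0081422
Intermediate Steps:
Function('M')(A) = Rational(8, 7) (Function('M')(A) = Mul(Rational(4, 7), 2) = Rational(8, 7))
q = 13 (q = Add(13, 0) = 13)
Function('a')(s, N) = Rational(-332, 7) (Function('a')(s, N) = Mul(4, Add(Rational(8, 7), Mul(-1, 13))) = Mul(4, Add(Rational(8, 7), -13)) = Mul(4, Rational(-83, 7)) = Rational(-332, 7))
Mul(Function('a')(Function('B')(-10), -38), Pow(5825, -1)) = Mul(Rational(-332, 7), Pow(5825, -1)) = Mul(Rational(-332, 7), Rational(1, 5825)) = Rational(-332, 40775)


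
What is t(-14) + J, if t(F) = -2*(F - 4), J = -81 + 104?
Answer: 59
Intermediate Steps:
J = 23
t(F) = 8 - 2*F (t(F) = -2*(-4 + F) = 8 - 2*F)
t(-14) + J = (8 - 2*(-14)) + 23 = (8 + 28) + 23 = 36 + 23 = 59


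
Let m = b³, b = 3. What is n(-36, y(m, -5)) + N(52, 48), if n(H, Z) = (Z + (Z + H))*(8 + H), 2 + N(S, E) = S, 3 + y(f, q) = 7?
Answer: 834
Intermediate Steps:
m = 27 (m = 3³ = 27)
y(f, q) = 4 (y(f, q) = -3 + 7 = 4)
N(S, E) = -2 + S
n(H, Z) = (8 + H)*(H + 2*Z) (n(H, Z) = (Z + (H + Z))*(8 + H) = (H + 2*Z)*(8 + H) = (8 + H)*(H + 2*Z))
n(-36, y(m, -5)) + N(52, 48) = ((-36)² + 8*(-36) + 16*4 + 2*(-36)*4) + (-2 + 52) = (1296 - 288 + 64 - 288) + 50 = 784 + 50 = 834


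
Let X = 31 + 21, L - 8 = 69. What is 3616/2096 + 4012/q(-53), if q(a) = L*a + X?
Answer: 22646/31047 ≈ 0.72941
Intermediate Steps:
L = 77 (L = 8 + 69 = 77)
X = 52
q(a) = 52 + 77*a (q(a) = 77*a + 52 = 52 + 77*a)
3616/2096 + 4012/q(-53) = 3616/2096 + 4012/(52 + 77*(-53)) = 3616*(1/2096) + 4012/(52 - 4081) = 226/131 + 4012/(-4029) = 226/131 + 4012*(-1/4029) = 226/131 - 236/237 = 22646/31047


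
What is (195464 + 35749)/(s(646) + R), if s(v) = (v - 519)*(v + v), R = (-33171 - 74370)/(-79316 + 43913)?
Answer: 2728544613/1936391131 ≈ 1.4091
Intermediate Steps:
R = 35847/11801 (R = -107541/(-35403) = -107541*(-1/35403) = 35847/11801 ≈ 3.0376)
s(v) = 2*v*(-519 + v) (s(v) = (-519 + v)*(2*v) = 2*v*(-519 + v))
(195464 + 35749)/(s(646) + R) = (195464 + 35749)/(2*646*(-519 + 646) + 35847/11801) = 231213/(2*646*127 + 35847/11801) = 231213/(164084 + 35847/11801) = 231213/(1936391131/11801) = 231213*(11801/1936391131) = 2728544613/1936391131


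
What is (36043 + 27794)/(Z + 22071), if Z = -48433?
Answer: -63837/26362 ≈ -2.4216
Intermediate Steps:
(36043 + 27794)/(Z + 22071) = (36043 + 27794)/(-48433 + 22071) = 63837/(-26362) = 63837*(-1/26362) = -63837/26362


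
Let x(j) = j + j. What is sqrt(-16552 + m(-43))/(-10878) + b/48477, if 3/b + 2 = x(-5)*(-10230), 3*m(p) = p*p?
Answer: 1/1653033382 - I*sqrt(143421)/32634 ≈ 6.0495e-10 - 0.011605*I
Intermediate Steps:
m(p) = p**2/3 (m(p) = (p*p)/3 = p**2/3)
x(j) = 2*j
b = 3/102298 (b = 3/(-2 + (2*(-5))*(-10230)) = 3/(-2 - 10*(-10230)) = 3/(-2 + 102300) = 3/102298 ≈ 2.9326e-5)
sqrt(-16552 + m(-43))/(-10878) + b/48477 = sqrt(-16552 + (1/3)*(-43)**2)/(-10878) + (3/102298)/48477 = sqrt(-16552 + (1/3)*1849)*(-1/10878) + (3/102298)*(1/48477) = sqrt(-16552 + 1849/3)*(-1/10878) + 1/1653033382 = sqrt(-47807/3)*(-1/10878) + 1/1653033382 = (I*sqrt(143421)/3)*(-1/10878) + 1/1653033382 = -I*sqrt(143421)/32634 + 1/1653033382 = 1/1653033382 - I*sqrt(143421)/32634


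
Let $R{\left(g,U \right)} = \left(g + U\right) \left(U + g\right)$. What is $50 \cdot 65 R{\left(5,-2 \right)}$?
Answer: $29250$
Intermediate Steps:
$R{\left(g,U \right)} = \left(U + g\right)^{2}$ ($R{\left(g,U \right)} = \left(U + g\right) \left(U + g\right) = \left(U + g\right)^{2}$)
$50 \cdot 65 R{\left(5,-2 \right)} = 50 \cdot 65 \left(-2 + 5\right)^{2} = 3250 \cdot 3^{2} = 3250 \cdot 9 = 29250$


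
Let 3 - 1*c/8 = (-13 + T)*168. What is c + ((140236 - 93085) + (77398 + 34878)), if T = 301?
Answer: -227621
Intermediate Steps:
c = -387048 (c = 24 - 8*(-13 + 301)*168 = 24 - 2304*168 = 24 - 8*48384 = 24 - 387072 = -387048)
c + ((140236 - 93085) + (77398 + 34878)) = -387048 + ((140236 - 93085) + (77398 + 34878)) = -387048 + (47151 + 112276) = -387048 + 159427 = -227621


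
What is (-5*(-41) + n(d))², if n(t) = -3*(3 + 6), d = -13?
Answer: 31684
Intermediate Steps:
n(t) = -27 (n(t) = -3*9 = -27)
(-5*(-41) + n(d))² = (-5*(-41) - 27)² = (205 - 27)² = 178² = 31684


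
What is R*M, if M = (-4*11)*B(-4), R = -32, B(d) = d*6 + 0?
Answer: -33792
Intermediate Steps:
B(d) = 6*d (B(d) = 6*d + 0 = 6*d)
M = 1056 (M = (-4*11)*(6*(-4)) = -44*(-24) = 1056)
R*M = -32*1056 = -33792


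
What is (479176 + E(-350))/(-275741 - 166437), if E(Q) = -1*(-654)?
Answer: -239915/221089 ≈ -1.0852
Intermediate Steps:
E(Q) = 654
(479176 + E(-350))/(-275741 - 166437) = (479176 + 654)/(-275741 - 166437) = 479830/(-442178) = 479830*(-1/442178) = -239915/221089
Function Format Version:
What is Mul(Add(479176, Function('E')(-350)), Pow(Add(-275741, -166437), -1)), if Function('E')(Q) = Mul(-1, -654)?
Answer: Rational(-239915, 221089) ≈ -1.0852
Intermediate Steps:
Function('E')(Q) = 654
Mul(Add(479176, Function('E')(-350)), Pow(Add(-275741, -166437), -1)) = Mul(Add(479176, 654), Pow(Add(-275741, -166437), -1)) = Mul(479830, Pow(-442178, -1)) = Mul(479830, Rational(-1, 442178)) = Rational(-239915, 221089)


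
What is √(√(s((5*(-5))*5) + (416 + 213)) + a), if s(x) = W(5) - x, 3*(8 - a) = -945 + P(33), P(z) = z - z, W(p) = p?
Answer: √(323 + √759) ≈ 18.723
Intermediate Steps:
P(z) = 0
a = 323 (a = 8 - (-945 + 0)/3 = 8 - ⅓*(-945) = 8 + 315 = 323)
s(x) = 5 - x
√(√(s((5*(-5))*5) + (416 + 213)) + a) = √(√((5 - 5*(-5)*5) + (416 + 213)) + 323) = √(√((5 - (-25)*5) + 629) + 323) = √(√((5 - 1*(-125)) + 629) + 323) = √(√((5 + 125) + 629) + 323) = √(√(130 + 629) + 323) = √(√759 + 323) = √(323 + √759)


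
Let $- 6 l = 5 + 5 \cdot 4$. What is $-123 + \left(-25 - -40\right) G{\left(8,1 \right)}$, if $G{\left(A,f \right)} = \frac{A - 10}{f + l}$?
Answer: $- \frac{2157}{19} \approx -113.53$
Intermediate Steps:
$l = - \frac{25}{6}$ ($l = - \frac{5 + 5 \cdot 4}{6} = - \frac{5 + 20}{6} = \left(- \frac{1}{6}\right) 25 = - \frac{25}{6} \approx -4.1667$)
$G{\left(A,f \right)} = \frac{-10 + A}{- \frac{25}{6} + f}$ ($G{\left(A,f \right)} = \frac{A - 10}{f - \frac{25}{6}} = \frac{-10 + A}{- \frac{25}{6} + f}$)
$-123 + \left(-25 - -40\right) G{\left(8,1 \right)} = -123 + \left(-25 - -40\right) \frac{6 \left(-10 + 8\right)}{-25 + 6 \cdot 1} = -123 + \left(-25 + 40\right) 6 \frac{1}{-25 + 6} \left(-2\right) = -123 + 15 \cdot 6 \frac{1}{-19} \left(-2\right) = -123 + 15 \cdot 6 \left(- \frac{1}{19}\right) \left(-2\right) = -123 + 15 \cdot \frac{12}{19} = -123 + \frac{180}{19} = - \frac{2157}{19}$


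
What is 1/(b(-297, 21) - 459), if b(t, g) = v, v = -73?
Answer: -1/532 ≈ -0.0018797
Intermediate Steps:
b(t, g) = -73
1/(b(-297, 21) - 459) = 1/(-73 - 459) = 1/(-532) = -1/532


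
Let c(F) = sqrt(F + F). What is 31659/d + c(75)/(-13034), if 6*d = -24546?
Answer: -31659/4091 - 5*sqrt(6)/13034 ≈ -7.7396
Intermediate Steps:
d = -4091 (d = (1/6)*(-24546) = -4091)
c(F) = sqrt(2)*sqrt(F) (c(F) = sqrt(2*F) = sqrt(2)*sqrt(F))
31659/d + c(75)/(-13034) = 31659/(-4091) + (sqrt(2)*sqrt(75))/(-13034) = 31659*(-1/4091) + (sqrt(2)*(5*sqrt(3)))*(-1/13034) = -31659/4091 + (5*sqrt(6))*(-1/13034) = -31659/4091 - 5*sqrt(6)/13034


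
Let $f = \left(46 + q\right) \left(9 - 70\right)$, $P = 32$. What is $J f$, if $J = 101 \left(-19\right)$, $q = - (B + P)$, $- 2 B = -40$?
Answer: $-702354$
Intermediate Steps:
$B = 20$ ($B = \left(- \frac{1}{2}\right) \left(-40\right) = 20$)
$q = -52$ ($q = - (20 + 32) = \left(-1\right) 52 = -52$)
$f = 366$ ($f = \left(46 - 52\right) \left(9 - 70\right) = \left(-6\right) \left(-61\right) = 366$)
$J = -1919$
$J f = \left(-1919\right) 366 = -702354$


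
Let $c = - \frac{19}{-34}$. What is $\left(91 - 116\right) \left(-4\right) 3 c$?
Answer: $\frac{2850}{17} \approx 167.65$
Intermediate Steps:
$c = \frac{19}{34}$ ($c = \left(-19\right) \left(- \frac{1}{34}\right) = \frac{19}{34} \approx 0.55882$)
$\left(91 - 116\right) \left(-4\right) 3 c = \left(91 - 116\right) \left(-4\right) 3 \cdot \frac{19}{34} = - 25 \left(\left(-12\right) \frac{19}{34}\right) = \left(-25\right) \left(- \frac{114}{17}\right) = \frac{2850}{17}$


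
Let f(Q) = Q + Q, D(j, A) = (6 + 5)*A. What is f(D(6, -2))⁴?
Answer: 3748096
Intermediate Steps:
D(j, A) = 11*A
f(Q) = 2*Q
f(D(6, -2))⁴ = (2*(11*(-2)))⁴ = (2*(-22))⁴ = (-44)⁴ = 3748096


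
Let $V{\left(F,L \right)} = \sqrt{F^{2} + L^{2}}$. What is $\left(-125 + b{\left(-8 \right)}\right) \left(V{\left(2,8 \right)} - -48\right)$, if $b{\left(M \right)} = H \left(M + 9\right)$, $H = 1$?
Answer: $-5952 - 248 \sqrt{17} \approx -6974.5$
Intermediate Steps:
$b{\left(M \right)} = 9 + M$ ($b{\left(M \right)} = 1 \left(M + 9\right) = 1 \left(9 + M\right) = 9 + M$)
$\left(-125 + b{\left(-8 \right)}\right) \left(V{\left(2,8 \right)} - -48\right) = \left(-125 + \left(9 - 8\right)\right) \left(\sqrt{2^{2} + 8^{2}} - -48\right) = \left(-125 + 1\right) \left(\sqrt{4 + 64} + 48\right) = - 124 \left(\sqrt{68} + 48\right) = - 124 \left(2 \sqrt{17} + 48\right) = - 124 \left(48 + 2 \sqrt{17}\right) = -5952 - 248 \sqrt{17}$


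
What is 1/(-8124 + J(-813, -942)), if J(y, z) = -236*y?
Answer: 1/183744 ≈ 5.4424e-6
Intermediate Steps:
1/(-8124 + J(-813, -942)) = 1/(-8124 - 236*(-813)) = 1/(-8124 + 191868) = 1/183744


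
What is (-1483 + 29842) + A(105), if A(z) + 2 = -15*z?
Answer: 26782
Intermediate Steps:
A(z) = -2 - 15*z
(-1483 + 29842) + A(105) = (-1483 + 29842) + (-2 - 15*105) = 28359 + (-2 - 1575) = 28359 - 1577 = 26782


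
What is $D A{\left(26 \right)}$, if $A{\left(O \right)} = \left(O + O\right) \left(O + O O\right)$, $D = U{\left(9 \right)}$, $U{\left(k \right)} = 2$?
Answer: $73008$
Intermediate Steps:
$D = 2$
$A{\left(O \right)} = 2 O \left(O + O^{2}\right)$
$D A{\left(26 \right)} = 2 \cdot 2 \cdot 26^{2} \left(1 + 26\right) = 2 \cdot 2 \cdot 676 \cdot 27 = 2 \cdot 36504 = 73008$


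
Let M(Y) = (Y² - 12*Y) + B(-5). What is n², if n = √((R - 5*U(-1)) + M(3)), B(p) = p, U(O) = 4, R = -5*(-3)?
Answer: -37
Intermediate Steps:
R = 15
M(Y) = -5 + Y² - 12*Y (M(Y) = (Y² - 12*Y) - 5 = -5 + Y² - 12*Y)
n = I*√37 (n = √((15 - 5*4) + (-5 + 3² - 12*3)) = √((15 - 20) + (-5 + 9 - 36)) = √(-5 - 32) = √(-37) = I*√37 ≈ 6.0828*I)
n² = (I*√37)² = -37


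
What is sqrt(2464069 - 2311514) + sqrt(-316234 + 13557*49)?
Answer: sqrt(152555) + sqrt(348059) ≈ 980.55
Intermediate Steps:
sqrt(2464069 - 2311514) + sqrt(-316234 + 13557*49) = sqrt(152555) + sqrt(-316234 + 664293) = sqrt(152555) + sqrt(348059)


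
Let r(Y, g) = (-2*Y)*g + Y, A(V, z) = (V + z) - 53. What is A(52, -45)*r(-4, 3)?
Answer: -920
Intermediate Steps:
A(V, z) = -53 + V + z
r(Y, g) = Y - 2*Y*g (r(Y, g) = -2*Y*g + Y = Y - 2*Y*g)
A(52, -45)*r(-4, 3) = (-53 + 52 - 45)*(-4*(1 - 2*3)) = -(-184)*(1 - 6) = -(-184)*(-5) = -46*20 = -920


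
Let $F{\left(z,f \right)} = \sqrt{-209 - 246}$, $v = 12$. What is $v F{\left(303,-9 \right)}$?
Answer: $12 i \sqrt{455} \approx 255.97 i$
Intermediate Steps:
$F{\left(z,f \right)} = i \sqrt{455}$ ($F{\left(z,f \right)} = \sqrt{-455} = i \sqrt{455}$)
$v F{\left(303,-9 \right)} = 12 i \sqrt{455}$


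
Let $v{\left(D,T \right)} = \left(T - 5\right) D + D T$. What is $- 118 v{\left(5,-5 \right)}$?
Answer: $8850$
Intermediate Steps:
$v{\left(D,T \right)} = D T + D \left(-5 + T\right)$ ($v{\left(D,T \right)} = \left(-5 + T\right) D + D T = D \left(-5 + T\right) + D T = D T + D \left(-5 + T\right)$)
$- 118 v{\left(5,-5 \right)} = - 118 \cdot 5 \left(-5 + 2 \left(-5\right)\right) = - 118 \cdot 5 \left(-5 - 10\right) = - 118 \cdot 5 \left(-15\right) = \left(-118\right) \left(-75\right) = 8850$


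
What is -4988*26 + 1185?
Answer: -128503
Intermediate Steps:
-4988*26 + 1185 = -1247*104 + 1185 = -129688 + 1185 = -128503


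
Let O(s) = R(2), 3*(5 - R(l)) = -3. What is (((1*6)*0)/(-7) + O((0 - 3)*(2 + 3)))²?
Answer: 36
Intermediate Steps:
R(l) = 6 (R(l) = 5 - ⅓*(-3) = 5 + 1 = 6)
O(s) = 6
(((1*6)*0)/(-7) + O((0 - 3)*(2 + 3)))² = (((1*6)*0)/(-7) + 6)² = ((6*0)*(-⅐) + 6)² = (0*(-⅐) + 6)² = (0 + 6)² = 6² = 36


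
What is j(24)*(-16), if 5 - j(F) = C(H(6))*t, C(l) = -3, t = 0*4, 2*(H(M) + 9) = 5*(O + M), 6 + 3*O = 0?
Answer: -80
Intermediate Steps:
O = -2 (O = -2 + (⅓)*0 = -2 + 0 = -2)
H(M) = -14 + 5*M/2 (H(M) = -9 + (5*(-2 + M))/2 = -9 + (-10 + 5*M)/2 = -9 + (-5 + 5*M/2) = -14 + 5*M/2)
t = 0
j(F) = 5 (j(F) = 5 - (-3)*0 = 5 - 1*0 = 5 + 0 = 5)
j(24)*(-16) = 5*(-16) = -80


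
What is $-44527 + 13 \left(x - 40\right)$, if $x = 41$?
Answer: $-44514$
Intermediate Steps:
$-44527 + 13 \left(x - 40\right) = -44527 + 13 \left(41 - 40\right) = -44527 + 13 \cdot 1 = -44527 + 13 = -44514$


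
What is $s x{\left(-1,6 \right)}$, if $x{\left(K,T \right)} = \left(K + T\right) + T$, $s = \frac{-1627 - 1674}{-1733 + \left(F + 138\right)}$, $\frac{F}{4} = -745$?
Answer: $\frac{36311}{4575} \approx 7.9368$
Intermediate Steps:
$F = -2980$ ($F = 4 \left(-745\right) = -2980$)
$s = \frac{3301}{4575}$ ($s = \frac{-1627 - 1674}{-1733 + \left(-2980 + 138\right)} = - \frac{3301}{-1733 - 2842} = - \frac{3301}{-4575} = \left(-3301\right) \left(- \frac{1}{4575}\right) = \frac{3301}{4575} \approx 0.72153$)
$x{\left(K,T \right)} = K + 2 T$
$s x{\left(-1,6 \right)} = \frac{3301 \left(-1 + 2 \cdot 6\right)}{4575} = \frac{3301 \left(-1 + 12\right)}{4575} = \frac{3301}{4575} \cdot 11 = \frac{36311}{4575}$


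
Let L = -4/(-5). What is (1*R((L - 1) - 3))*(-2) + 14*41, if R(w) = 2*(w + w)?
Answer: 2998/5 ≈ 599.60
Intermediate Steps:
L = ⅘ (L = -4*(-⅕) = ⅘ ≈ 0.80000)
R(w) = 4*w (R(w) = 2*(2*w) = 4*w)
(1*R((L - 1) - 3))*(-2) + 14*41 = (1*(4*((⅘ - 1) - 3)))*(-2) + 14*41 = (1*(4*(-⅕ - 3)))*(-2) + 574 = (1*(4*(-16/5)))*(-2) + 574 = (1*(-64/5))*(-2) + 574 = -64/5*(-2) + 574 = 128/5 + 574 = 2998/5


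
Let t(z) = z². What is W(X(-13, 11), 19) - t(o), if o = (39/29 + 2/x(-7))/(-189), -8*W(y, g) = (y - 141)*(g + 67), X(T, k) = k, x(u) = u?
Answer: 4114314503305/2944053378 ≈ 1397.5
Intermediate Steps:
W(y, g) = -(-141 + y)*(67 + g)/8 (W(y, g) = -(y - 141)*(g + 67)/8 = -(-141 + y)*(67 + g)/8)
o = -215/38367 (o = (39/29 + 2/(-7))/(-189) = (39*(1/29) + 2*(-⅐))*(-1/189) = (39/29 - 2/7)*(-1/189) = (215/203)*(-1/189) = -215/38367 ≈ -0.0056038)
W(X(-13, 11), 19) - t(o) = (9447/8 - 67/8*11 + (141/8)*19 - ⅛*19*11) - (-215/38367)² = (9447/8 - 737/8 + 2679/8 - 209/8) - 1*46225/1472026689 = 2795/2 - 46225/1472026689 = 4114314503305/2944053378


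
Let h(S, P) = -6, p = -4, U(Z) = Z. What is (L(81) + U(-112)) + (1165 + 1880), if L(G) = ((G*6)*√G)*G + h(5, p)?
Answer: 357221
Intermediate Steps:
L(G) = -6 + 6*G^(5/2) (L(G) = ((G*6)*√G)*G - 6 = ((6*G)*√G)*G - 6 = (6*G^(3/2))*G - 6 = 6*G^(5/2) - 6 = -6 + 6*G^(5/2))
(L(81) + U(-112)) + (1165 + 1880) = ((-6 + 6*81^(5/2)) - 112) + (1165 + 1880) = ((-6 + 6*59049) - 112) + 3045 = ((-6 + 354294) - 112) + 3045 = (354288 - 112) + 3045 = 354176 + 3045 = 357221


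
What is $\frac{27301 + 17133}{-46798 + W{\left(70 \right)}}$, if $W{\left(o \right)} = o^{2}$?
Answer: $- \frac{22217}{20949} \approx -1.0605$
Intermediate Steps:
$\frac{27301 + 17133}{-46798 + W{\left(70 \right)}} = \frac{27301 + 17133}{-46798 + 70^{2}} = \frac{44434}{-46798 + 4900} = \frac{44434}{-41898} = 44434 \left(- \frac{1}{41898}\right) = - \frac{22217}{20949}$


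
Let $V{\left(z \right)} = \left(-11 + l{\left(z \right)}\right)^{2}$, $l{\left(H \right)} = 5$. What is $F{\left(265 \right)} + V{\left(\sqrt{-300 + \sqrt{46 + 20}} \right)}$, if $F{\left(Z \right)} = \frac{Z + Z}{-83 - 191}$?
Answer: $\frac{4667}{137} \approx 34.066$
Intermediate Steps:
$F{\left(Z \right)} = - \frac{Z}{137}$ ($F{\left(Z \right)} = \frac{2 Z}{-274} = 2 Z \left(- \frac{1}{274}\right) = - \frac{Z}{137}$)
$V{\left(z \right)} = 36$ ($V{\left(z \right)} = \left(-11 + 5\right)^{2} = \left(-6\right)^{2} = 36$)
$F{\left(265 \right)} + V{\left(\sqrt{-300 + \sqrt{46 + 20}} \right)} = \left(- \frac{1}{137}\right) 265 + 36 = - \frac{265}{137} + 36 = \frac{4667}{137}$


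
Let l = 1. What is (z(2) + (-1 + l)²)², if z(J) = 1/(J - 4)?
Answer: ¼ ≈ 0.25000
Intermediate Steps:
z(J) = 1/(-4 + J)
(z(2) + (-1 + l)²)² = (1/(-4 + 2) + (-1 + 1)²)² = (1/(-2) + 0²)² = (-½ + 0)² = (-½)² = ¼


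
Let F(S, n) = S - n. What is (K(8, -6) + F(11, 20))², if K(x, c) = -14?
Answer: 529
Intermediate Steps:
(K(8, -6) + F(11, 20))² = (-14 + (11 - 1*20))² = (-14 + (11 - 20))² = (-14 - 9)² = (-23)² = 529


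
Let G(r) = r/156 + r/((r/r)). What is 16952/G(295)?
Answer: 2644512/46315 ≈ 57.098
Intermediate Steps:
G(r) = 157*r/156 (G(r) = r*(1/156) + r/1 = r/156 + r*1 = r/156 + r = 157*r/156)
16952/G(295) = 16952/(((157/156)*295)) = 16952/(46315/156) = 16952*(156/46315) = 2644512/46315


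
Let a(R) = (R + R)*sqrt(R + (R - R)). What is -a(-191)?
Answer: 382*I*sqrt(191) ≈ 5279.3*I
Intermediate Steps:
a(R) = 2*R**(3/2) (a(R) = (2*R)*sqrt(R + 0) = (2*R)*sqrt(R) = 2*R**(3/2))
-a(-191) = -2*(-191)**(3/2) = -2*(-191*I*sqrt(191)) = -(-382)*I*sqrt(191) = 382*I*sqrt(191)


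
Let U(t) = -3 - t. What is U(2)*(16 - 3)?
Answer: -65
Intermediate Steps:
U(2)*(16 - 3) = (-3 - 1*2)*(16 - 3) = (-3 - 2)*13 = -5*13 = -65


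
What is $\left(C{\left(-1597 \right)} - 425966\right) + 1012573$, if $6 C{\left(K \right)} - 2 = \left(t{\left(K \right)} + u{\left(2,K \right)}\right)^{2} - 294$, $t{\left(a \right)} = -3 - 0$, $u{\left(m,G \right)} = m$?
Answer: $\frac{1173117}{2} \approx 5.8656 \cdot 10^{5}$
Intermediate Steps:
$t{\left(a \right)} = -3$ ($t{\left(a \right)} = -3 + 0 = -3$)
$C{\left(K \right)} = - \frac{97}{2}$ ($C{\left(K \right)} = \frac{1}{3} + \frac{\left(-3 + 2\right)^{2} - 294}{6} = \frac{1}{3} + \frac{\left(-1\right)^{2} - 294}{6} = \frac{1}{3} + \frac{1 - 294}{6} = \frac{1}{3} + \frac{1}{6} \left(-293\right) = \frac{1}{3} - \frac{293}{6} = - \frac{97}{2}$)
$\left(C{\left(-1597 \right)} - 425966\right) + 1012573 = \left(- \frac{97}{2} - 425966\right) + 1012573 = - \frac{852029}{2} + 1012573 = \frac{1173117}{2}$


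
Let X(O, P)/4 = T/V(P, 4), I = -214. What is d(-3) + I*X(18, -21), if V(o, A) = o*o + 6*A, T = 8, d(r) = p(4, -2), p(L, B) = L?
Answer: -4988/465 ≈ -10.727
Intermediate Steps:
d(r) = 4
V(o, A) = o**2 + 6*A
X(O, P) = 32/(24 + P**2) (X(O, P) = 4*(8/(P**2 + 6*4)) = 4*(8/(P**2 + 24)) = 4*(8/(24 + P**2)) = 32/(24 + P**2))
d(-3) + I*X(18, -21) = 4 - 6848/(24 + (-21)**2) = 4 - 6848/(24 + 441) = 4 - 6848/465 = -4988/465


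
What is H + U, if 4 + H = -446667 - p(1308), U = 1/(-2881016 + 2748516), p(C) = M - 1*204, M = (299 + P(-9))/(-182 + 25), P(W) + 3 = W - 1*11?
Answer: -9287593197657/20802500 ≈ -4.4647e+5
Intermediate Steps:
P(W) = -14 + W (P(W) = -3 + (W - 1*11) = -3 + (W - 11) = -3 + (-11 + W) = -14 + W)
M = -276/157 (M = (299 + (-14 - 9))/(-182 + 25) = (299 - 23)/(-157) = 276*(-1/157) = -276/157 ≈ -1.7580)
p(C) = -32304/157 (p(C) = -276/157 - 1*204 = -276/157 - 204 = -32304/157)
U = -1/132500 (U = 1/(-132500) = -1/132500 ≈ -7.5472e-6)
H = -70095043/157 (H = -4 + (-446667 - 1*(-32304/157)) = -4 + (-446667 + 32304/157) = -4 - 70094415/157 = -70095043/157 ≈ -4.4647e+5)
H + U = -70095043/157 - 1/132500 = -9287593197657/20802500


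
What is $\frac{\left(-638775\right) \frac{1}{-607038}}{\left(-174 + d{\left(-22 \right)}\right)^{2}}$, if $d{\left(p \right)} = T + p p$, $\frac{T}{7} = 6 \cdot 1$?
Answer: $\frac{212925}{25071478784} \approx 8.4927 \cdot 10^{-6}$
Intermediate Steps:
$T = 42$ ($T = 7 \cdot 6 \cdot 1 = 7 \cdot 6 = 42$)
$d{\left(p \right)} = 42 + p^{2}$ ($d{\left(p \right)} = 42 + p p = 42 + p^{2}$)
$\frac{\left(-638775\right) \frac{1}{-607038}}{\left(-174 + d{\left(-22 \right)}\right)^{2}} = \frac{\left(-638775\right) \frac{1}{-607038}}{\left(-174 + \left(42 + \left(-22\right)^{2}\right)\right)^{2}} = \frac{\left(-638775\right) \left(- \frac{1}{607038}\right)}{\left(-174 + \left(42 + 484\right)\right)^{2}} = \frac{212925}{202346 \left(-174 + 526\right)^{2}} = \frac{212925}{202346 \cdot 352^{2}} = \frac{212925}{202346 \cdot 123904} = \frac{212925}{202346} \cdot \frac{1}{123904} = \frac{212925}{25071478784}$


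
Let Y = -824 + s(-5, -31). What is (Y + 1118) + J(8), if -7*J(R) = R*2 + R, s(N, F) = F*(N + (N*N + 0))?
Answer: -2306/7 ≈ -329.43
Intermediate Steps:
s(N, F) = F*(N + N²) (s(N, F) = F*(N + (N² + 0)) = F*(N + N²))
J(R) = -3*R/7 (J(R) = -(R*2 + R)/7 = -(2*R + R)/7 = -3*R/7)
Y = -1444 (Y = -824 - 31*(-5)*(1 - 5) = -824 - 31*(-5)*(-4) = -824 - 620 = -1444)
(Y + 1118) + J(8) = (-1444 + 1118) - 3/7*8 = -326 - 24/7 = -2306/7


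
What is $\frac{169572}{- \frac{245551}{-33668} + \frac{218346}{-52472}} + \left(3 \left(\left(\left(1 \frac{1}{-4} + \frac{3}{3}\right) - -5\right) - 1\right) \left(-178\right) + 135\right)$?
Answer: $\frac{17892647153331}{345829934} \approx 51738.0$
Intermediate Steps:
$\frac{169572}{- \frac{245551}{-33668} + \frac{218346}{-52472}} + \left(3 \left(\left(\left(1 \frac{1}{-4} + \frac{3}{3}\right) - -5\right) - 1\right) \left(-178\right) + 135\right) = \frac{169572}{\left(-245551\right) \left(- \frac{1}{33668}\right) + 218346 \left(- \frac{1}{52472}\right)} + \left(3 \left(\left(\left(1 \left(- \frac{1}{4}\right) + 3 \cdot \frac{1}{3}\right) + 5\right) - 1\right) \left(-178\right) + 135\right) = \frac{169572}{\frac{245551}{33668} - \frac{109173}{26236}} + \left(3 \left(\left(\left(- \frac{1}{4} + 1\right) + 5\right) - 1\right) \left(-178\right) + 135\right) = \frac{169572}{\frac{172914967}{55207103}} + \left(3 \left(\left(\frac{3}{4} + 5\right) - 1\right) \left(-178\right) + 135\right) = 169572 \cdot \frac{55207103}{172914967} + \left(3 \left(\frac{23}{4} - 1\right) \left(-178\right) + 135\right) = \frac{9361578869916}{172914967} + \left(3 \cdot \frac{19}{4} \left(-178\right) + 135\right) = \frac{9361578869916}{172914967} + \left(\frac{57}{4} \left(-178\right) + 135\right) = \frac{9361578869916}{172914967} + \left(- \frac{5073}{2} + 135\right) = \frac{9361578869916}{172914967} - \frac{4803}{2} = \frac{17892647153331}{345829934}$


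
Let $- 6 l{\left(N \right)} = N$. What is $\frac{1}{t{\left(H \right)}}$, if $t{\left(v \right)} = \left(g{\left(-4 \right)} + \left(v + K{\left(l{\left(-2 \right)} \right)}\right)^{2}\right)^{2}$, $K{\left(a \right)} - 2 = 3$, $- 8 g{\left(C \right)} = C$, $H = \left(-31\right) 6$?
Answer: $\frac{4}{4293263529} \approx 9.3169 \cdot 10^{-10}$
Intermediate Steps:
$l{\left(N \right)} = - \frac{N}{6}$
$H = -186$
$g{\left(C \right)} = - \frac{C}{8}$
$K{\left(a \right)} = 5$ ($K{\left(a \right)} = 2 + 3 = 5$)
$t{\left(v \right)} = \left(\frac{1}{2} + \left(5 + v\right)^{2}\right)^{2}$ ($t{\left(v \right)} = \left(\left(- \frac{1}{8}\right) \left(-4\right) + \left(v + 5\right)^{2}\right)^{2} = \left(\frac{1}{2} + \left(5 + v\right)^{2}\right)^{2}$)
$\frac{1}{t{\left(H \right)}} = \frac{1}{\frac{1}{4} \left(1 + 2 \left(5 - 186\right)^{2}\right)^{2}} = \frac{1}{\frac{1}{4} \left(1 + 2 \left(-181\right)^{2}\right)^{2}} = \frac{1}{\frac{1}{4} \left(1 + 2 \cdot 32761\right)^{2}} = \frac{1}{\frac{1}{4} \left(1 + 65522\right)^{2}} = \frac{1}{\frac{1}{4} \cdot 65523^{2}} = \frac{1}{\frac{1}{4} \cdot 4293263529} = \frac{1}{\frac{4293263529}{4}} = \frac{4}{4293263529}$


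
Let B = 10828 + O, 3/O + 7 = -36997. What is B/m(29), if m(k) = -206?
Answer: -400679309/7622824 ≈ -52.563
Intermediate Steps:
O = -3/37004 (O = 3/(-7 - 36997) = 3/(-37004) = 3*(-1/37004) = -3/37004 ≈ -8.1072e-5)
B = 400679309/37004 (B = 10828 - 3/37004 = 400679309/37004 ≈ 10828.)
B/m(29) = (400679309/37004)/(-206) = (400679309/37004)*(-1/206) = -400679309/7622824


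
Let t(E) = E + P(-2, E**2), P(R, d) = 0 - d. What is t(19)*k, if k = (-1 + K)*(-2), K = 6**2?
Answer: 23940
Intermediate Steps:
P(R, d) = -d
K = 36
t(E) = E - E**2
k = -70 (k = (-1 + 36)*(-2) = 35*(-2) = -70)
t(19)*k = (19*(1 - 1*19))*(-70) = (19*(1 - 19))*(-70) = (19*(-18))*(-70) = -342*(-70) = 23940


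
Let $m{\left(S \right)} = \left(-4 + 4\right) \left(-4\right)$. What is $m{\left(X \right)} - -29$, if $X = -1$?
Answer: $29$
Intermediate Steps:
$m{\left(S \right)} = 0$ ($m{\left(S \right)} = 0 \left(-4\right) = 0$)
$m{\left(X \right)} - -29 = 0 - -29 = 0 + 29 = 29$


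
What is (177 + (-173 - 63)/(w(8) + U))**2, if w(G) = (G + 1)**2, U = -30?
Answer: 77281681/2601 ≈ 29712.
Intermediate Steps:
w(G) = (1 + G)**2
(177 + (-173 - 63)/(w(8) + U))**2 = (177 + (-173 - 63)/((1 + 8)**2 - 30))**2 = (177 - 236/(9**2 - 30))**2 = (177 - 236/(81 - 30))**2 = (177 - 236/51)**2 = (8791/51)**2 = 77281681/2601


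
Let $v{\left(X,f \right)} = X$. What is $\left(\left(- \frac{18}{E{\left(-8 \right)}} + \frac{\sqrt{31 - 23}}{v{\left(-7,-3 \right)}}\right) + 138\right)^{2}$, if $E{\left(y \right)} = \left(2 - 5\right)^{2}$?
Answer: $\frac{906312}{49} - \frac{544 \sqrt{2}}{7} \approx 18386.0$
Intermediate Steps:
$E{\left(y \right)} = 9$ ($E{\left(y \right)} = \left(-3\right)^{2} = 9$)
$\left(\left(- \frac{18}{E{\left(-8 \right)}} + \frac{\sqrt{31 - 23}}{v{\left(-7,-3 \right)}}\right) + 138\right)^{2} = \left(\left(- \frac{18}{9} + \frac{\sqrt{31 - 23}}{-7}\right) + 138\right)^{2} = \left(\left(\left(-18\right) \frac{1}{9} + \sqrt{8} \left(- \frac{1}{7}\right)\right) + 138\right)^{2} = \left(\left(-2 + 2 \sqrt{2} \left(- \frac{1}{7}\right)\right) + 138\right)^{2} = \left(\left(-2 - \frac{2 \sqrt{2}}{7}\right) + 138\right)^{2} = \left(136 - \frac{2 \sqrt{2}}{7}\right)^{2}$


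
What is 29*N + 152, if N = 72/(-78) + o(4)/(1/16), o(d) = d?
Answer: 25756/13 ≈ 1981.2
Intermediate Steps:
N = 820/13 (N = 72/(-78) + 4/(1/16) = 72*(-1/78) + 4/(1/16) = -12/13 + 4*16 = -12/13 + 64 = 820/13 ≈ 63.077)
29*N + 152 = 29*(820/13) + 152 = 23780/13 + 152 = 25756/13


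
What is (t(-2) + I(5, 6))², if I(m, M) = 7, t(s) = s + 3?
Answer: 64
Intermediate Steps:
t(s) = 3 + s
(t(-2) + I(5, 6))² = ((3 - 2) + 7)² = (1 + 7)² = 8² = 64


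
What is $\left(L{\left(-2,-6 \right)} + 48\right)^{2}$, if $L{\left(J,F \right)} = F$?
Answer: $1764$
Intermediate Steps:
$\left(L{\left(-2,-6 \right)} + 48\right)^{2} = \left(-6 + 48\right)^{2} = 42^{2} = 1764$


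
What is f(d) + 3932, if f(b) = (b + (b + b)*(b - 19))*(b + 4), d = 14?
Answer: 1664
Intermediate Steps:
f(b) = (4 + b)*(b + 2*b*(-19 + b)) (f(b) = (b + (2*b)*(-19 + b))*(4 + b) = (b + 2*b*(-19 + b))*(4 + b) = (4 + b)*(b + 2*b*(-19 + b)))
f(d) + 3932 = 14*(-148 - 29*14 + 2*14²) + 3932 = 14*(-148 - 406 + 2*196) + 3932 = 14*(-148 - 406 + 392) + 3932 = 14*(-162) + 3932 = -2268 + 3932 = 1664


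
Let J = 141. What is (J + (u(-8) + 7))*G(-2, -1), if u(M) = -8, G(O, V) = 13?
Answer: 1820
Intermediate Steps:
(J + (u(-8) + 7))*G(-2, -1) = (141 + (-8 + 7))*13 = (141 - 1)*13 = 140*13 = 1820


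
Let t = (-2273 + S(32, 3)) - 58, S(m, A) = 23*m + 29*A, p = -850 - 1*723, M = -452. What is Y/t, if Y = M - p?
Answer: -1121/1508 ≈ -0.74337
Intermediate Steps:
p = -1573 (p = -850 - 723 = -1573)
Y = 1121 (Y = -452 - 1*(-1573) = -452 + 1573 = 1121)
t = -1508 (t = (-2273 + (23*32 + 29*3)) - 58 = (-2273 + (736 + 87)) - 58 = (-2273 + 823) - 58 = -1450 - 58 = -1508)
Y/t = 1121/(-1508) = 1121*(-1/1508) = -1121/1508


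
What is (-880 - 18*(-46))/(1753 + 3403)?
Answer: -13/1289 ≈ -0.010085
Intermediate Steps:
(-880 - 18*(-46))/(1753 + 3403) = (-880 + 828)/5156 = -52*1/5156 = -13/1289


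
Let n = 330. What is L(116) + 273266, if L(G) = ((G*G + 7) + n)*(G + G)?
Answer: 3473242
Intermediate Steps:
L(G) = 2*G*(337 + G**2) (L(G) = ((G*G + 7) + 330)*(G + G) = ((G**2 + 7) + 330)*(2*G) = ((7 + G**2) + 330)*(2*G) = (337 + G**2)*(2*G) = 2*G*(337 + G**2))
L(116) + 273266 = 2*116*(337 + 116**2) + 273266 = 2*116*(337 + 13456) + 273266 = 2*116*13793 + 273266 = 3199976 + 273266 = 3473242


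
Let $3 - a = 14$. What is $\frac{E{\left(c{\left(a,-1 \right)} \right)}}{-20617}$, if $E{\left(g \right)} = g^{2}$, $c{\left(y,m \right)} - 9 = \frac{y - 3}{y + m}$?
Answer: $- \frac{3721}{742212} \approx -0.0050134$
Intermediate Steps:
$a = -11$ ($a = 3 - 14 = -11$)
$c{\left(y,m \right)} = 9 + \frac{-3 + y}{m + y}$ ($c{\left(y,m \right)} = 9 + \frac{y - 3}{y + m} = 9 + \frac{-3 + y}{m + y}$)
$\frac{E{\left(c{\left(a,-1 \right)} \right)}}{-20617} = \frac{\left(\frac{-3 + 9 \left(-1\right) + 10 \left(-11\right)}{-1 - 11}\right)^{2}}{-20617} = \left(\frac{-3 - 9 - 110}{-12}\right)^{2} \left(- \frac{1}{20617}\right) = \left(\left(- \frac{1}{12}\right) \left(-122\right)\right)^{2} \left(- \frac{1}{20617}\right) = \left(\frac{61}{6}\right)^{2} \left(- \frac{1}{20617}\right) = \frac{3721}{36} \left(- \frac{1}{20617}\right) = - \frac{3721}{742212}$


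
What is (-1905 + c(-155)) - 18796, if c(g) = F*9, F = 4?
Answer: -20665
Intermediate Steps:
c(g) = 36 (c(g) = 4*9 = 36)
(-1905 + c(-155)) - 18796 = (-1905 + 36) - 18796 = -1869 - 18796 = -20665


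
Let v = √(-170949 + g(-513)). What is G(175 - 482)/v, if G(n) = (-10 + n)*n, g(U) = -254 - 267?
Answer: -97319*I*√171470/171470 ≈ -235.02*I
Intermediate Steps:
g(U) = -521
G(n) = n*(-10 + n)
v = I*√171470 (v = √(-170949 - 521) = √(-171470) = I*√171470 ≈ 414.09*I)
G(175 - 482)/v = ((175 - 482)*(-10 + (175 - 482)))/((I*√171470)) = (-307*(-10 - 307))*(-I*√171470/171470) = (-307*(-317))*(-I*√171470/171470) = 97319*(-I*√171470/171470) = -97319*I*√171470/171470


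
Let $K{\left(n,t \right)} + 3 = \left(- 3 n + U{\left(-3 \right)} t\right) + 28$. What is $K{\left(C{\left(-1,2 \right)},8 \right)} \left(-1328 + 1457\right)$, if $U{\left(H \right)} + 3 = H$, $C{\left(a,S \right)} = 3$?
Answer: $-4128$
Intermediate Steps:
$U{\left(H \right)} = -3 + H$
$K{\left(n,t \right)} = 25 - 6 t - 3 n$ ($K{\left(n,t \right)} = -3 - \left(-28 + 3 n - \left(-3 - 3\right) t\right) = -3 - \left(-28 + 3 n + 6 t\right) = 25 - 6 t - 3 n$)
$K{\left(C{\left(-1,2 \right)},8 \right)} \left(-1328 + 1457\right) = \left(25 - 48 - 9\right) \left(-1328 + 1457\right) = \left(25 - 48 - 9\right) 129 = \left(-32\right) 129 = -4128$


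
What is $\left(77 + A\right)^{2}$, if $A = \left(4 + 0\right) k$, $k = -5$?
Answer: $3249$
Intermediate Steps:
$A = -20$ ($A = \left(4 + 0\right) \left(-5\right) = 4 \left(-5\right) = -20$)
$\left(77 + A\right)^{2} = \left(77 - 20\right)^{2} = 57^{2} = 3249$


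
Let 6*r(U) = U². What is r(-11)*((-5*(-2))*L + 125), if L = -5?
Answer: 3025/2 ≈ 1512.5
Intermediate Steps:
r(U) = U²/6
r(-11)*((-5*(-2))*L + 125) = ((⅙)*(-11)²)*(-5*(-2)*(-5) + 125) = ((⅙)*121)*(10*(-5) + 125) = 121*(-50 + 125)/6 = (121/6)*75 = 3025/2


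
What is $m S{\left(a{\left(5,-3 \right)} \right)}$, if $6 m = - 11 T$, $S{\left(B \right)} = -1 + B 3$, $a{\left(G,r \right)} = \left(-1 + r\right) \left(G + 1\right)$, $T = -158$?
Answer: $- \frac{63437}{3} \approx -21146.0$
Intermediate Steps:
$a{\left(G,r \right)} = \left(1 + G\right) \left(-1 + r\right)$ ($a{\left(G,r \right)} = \left(-1 + r\right) \left(1 + G\right) = \left(1 + G\right) \left(-1 + r\right)$)
$S{\left(B \right)} = -1 + 3 B$
$m = \frac{869}{3}$ ($m = \frac{\left(-11\right) \left(-158\right)}{6} = \frac{1}{6} \cdot 1738 = \frac{869}{3} \approx 289.67$)
$m S{\left(a{\left(5,-3 \right)} \right)} = \frac{869 \left(-1 + 3 \left(-1 - 3 - 5 + 5 \left(-3\right)\right)\right)}{3} = \frac{869 \left(-1 + 3 \left(-1 - 3 - 5 - 15\right)\right)}{3} = \frac{869 \left(-1 + 3 \left(-24\right)\right)}{3} = \frac{869 \left(-1 - 72\right)}{3} = \frac{869}{3} \left(-73\right) = - \frac{63437}{3}$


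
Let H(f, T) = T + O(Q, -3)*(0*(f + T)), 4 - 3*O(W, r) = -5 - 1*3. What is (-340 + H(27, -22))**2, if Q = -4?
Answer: 131044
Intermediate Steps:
O(W, r) = 4 (O(W, r) = 4/3 - (-5 - 1*3)/3 = 4/3 - (-5 - 3)/3 = 4/3 - 1/3*(-8) = 4/3 + 8/3 = 4)
H(f, T) = T (H(f, T) = T + 4*(0*(f + T)) = T + 4*(0*(T + f)) = T + 4*0 = T + 0 = T)
(-340 + H(27, -22))**2 = (-340 - 22)**2 = (-362)**2 = 131044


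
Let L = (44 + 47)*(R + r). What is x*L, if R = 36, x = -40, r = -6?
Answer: -109200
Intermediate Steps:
L = 2730 (L = (44 + 47)*(36 - 6) = 91*30 = 2730)
x*L = -40*2730 = -109200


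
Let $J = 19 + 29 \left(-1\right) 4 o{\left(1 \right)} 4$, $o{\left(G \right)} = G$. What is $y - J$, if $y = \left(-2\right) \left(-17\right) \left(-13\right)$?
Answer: $3$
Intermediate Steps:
$y = -442$ ($y = 34 \left(-13\right) = -442$)
$J = -445$ ($J = 19 + 29 \left(-1\right) 4 \cdot 1 \cdot 4 = 19 + 29 \left(-4\right) 1 \cdot 4 = 19 + 29 \left(\left(-4\right) 4\right) = 19 + 29 \left(-16\right) = 19 - 464 = -445$)
$y - J = -442 - -445 = -442 + 445 = 3$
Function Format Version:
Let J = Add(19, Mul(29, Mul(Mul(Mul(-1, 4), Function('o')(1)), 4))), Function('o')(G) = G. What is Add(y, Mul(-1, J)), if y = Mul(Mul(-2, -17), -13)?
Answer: 3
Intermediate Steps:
y = -442 (y = Mul(34, -13) = -442)
J = -445 (J = Add(19, Mul(29, Mul(Mul(Mul(-1, 4), 1), 4))) = Add(19, Mul(29, Mul(Mul(-4, 1), 4))) = Add(19, Mul(29, Mul(-4, 4))) = Add(19, Mul(29, -16)) = Add(19, -464) = -445)
Add(y, Mul(-1, J)) = Add(-442, Mul(-1, -445)) = Add(-442, 445) = 3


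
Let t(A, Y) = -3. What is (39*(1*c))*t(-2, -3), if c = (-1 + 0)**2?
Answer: -117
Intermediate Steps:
c = 1 (c = (-1)**2 = 1)
(39*(1*c))*t(-2, -3) = (39*(1*1))*(-3) = (39*1)*(-3) = 39*(-3) = -117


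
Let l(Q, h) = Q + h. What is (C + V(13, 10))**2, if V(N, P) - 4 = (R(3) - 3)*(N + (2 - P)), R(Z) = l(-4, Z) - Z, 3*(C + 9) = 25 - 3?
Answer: 9604/9 ≈ 1067.1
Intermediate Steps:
C = -5/3 (C = -9 + (25 - 3)/3 = -9 + (1/3)*22 = -9 + 22/3 = -5/3 ≈ -1.6667)
R(Z) = -4 (R(Z) = (-4 + Z) - Z = -4)
V(N, P) = -10 - 7*N + 7*P (V(N, P) = 4 + (-4 - 3)*(N + (2 - P)) = 4 - 7*(2 + N - P) = 4 + (-14 - 7*N + 7*P) = -10 - 7*N + 7*P)
(C + V(13, 10))**2 = (-5/3 + (-10 - 7*13 + 7*10))**2 = (-5/3 + (-10 - 91 + 70))**2 = (-5/3 - 31)**2 = (-98/3)**2 = 9604/9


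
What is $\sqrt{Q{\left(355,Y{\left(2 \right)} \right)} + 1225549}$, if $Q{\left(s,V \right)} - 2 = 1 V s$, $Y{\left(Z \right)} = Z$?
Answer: $\sqrt{1226261} \approx 1107.4$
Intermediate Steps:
$Q{\left(s,V \right)} = 2 + V s$ ($Q{\left(s,V \right)} = 2 + 1 V s = 2 + V s$)
$\sqrt{Q{\left(355,Y{\left(2 \right)} \right)} + 1225549} = \sqrt{\left(2 + 2 \cdot 355\right) + 1225549} = \sqrt{\left(2 + 710\right) + 1225549} = \sqrt{712 + 1225549} = \sqrt{1226261}$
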